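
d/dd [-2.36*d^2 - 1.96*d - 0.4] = -4.72*d - 1.96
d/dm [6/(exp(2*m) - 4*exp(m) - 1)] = 12*(2 - exp(m))*exp(m)/(-exp(2*m) + 4*exp(m) + 1)^2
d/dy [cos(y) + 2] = -sin(y)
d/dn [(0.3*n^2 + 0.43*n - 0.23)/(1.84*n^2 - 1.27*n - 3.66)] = (-1.1722*n^2 - 1.3496*n - 1.8659)/(3.3856*n^4 - 4.6736*n^3 - 11.8559*n^2 + 9.2964*n + 13.3956)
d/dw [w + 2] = 1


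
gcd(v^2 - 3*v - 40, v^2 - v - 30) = v + 5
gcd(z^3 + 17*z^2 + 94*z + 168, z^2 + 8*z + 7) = z + 7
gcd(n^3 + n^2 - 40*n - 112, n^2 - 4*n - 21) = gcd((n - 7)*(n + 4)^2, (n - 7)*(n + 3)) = n - 7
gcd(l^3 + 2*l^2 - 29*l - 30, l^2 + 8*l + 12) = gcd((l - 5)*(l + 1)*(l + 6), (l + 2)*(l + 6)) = l + 6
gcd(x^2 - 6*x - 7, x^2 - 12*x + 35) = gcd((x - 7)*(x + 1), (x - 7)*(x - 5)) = x - 7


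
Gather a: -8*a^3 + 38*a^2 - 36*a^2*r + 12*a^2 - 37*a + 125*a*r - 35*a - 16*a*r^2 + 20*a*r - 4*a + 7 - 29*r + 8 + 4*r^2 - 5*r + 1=-8*a^3 + a^2*(50 - 36*r) + a*(-16*r^2 + 145*r - 76) + 4*r^2 - 34*r + 16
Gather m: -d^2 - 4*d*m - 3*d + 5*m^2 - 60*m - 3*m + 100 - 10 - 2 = -d^2 - 3*d + 5*m^2 + m*(-4*d - 63) + 88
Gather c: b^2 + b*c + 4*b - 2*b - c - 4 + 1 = b^2 + 2*b + c*(b - 1) - 3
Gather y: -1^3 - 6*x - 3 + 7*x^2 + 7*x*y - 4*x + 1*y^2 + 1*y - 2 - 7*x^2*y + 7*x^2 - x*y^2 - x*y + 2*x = 14*x^2 - 8*x + y^2*(1 - x) + y*(-7*x^2 + 6*x + 1) - 6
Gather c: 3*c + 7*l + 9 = 3*c + 7*l + 9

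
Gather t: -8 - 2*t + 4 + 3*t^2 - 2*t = 3*t^2 - 4*t - 4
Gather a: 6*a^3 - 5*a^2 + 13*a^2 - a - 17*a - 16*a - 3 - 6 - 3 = 6*a^3 + 8*a^2 - 34*a - 12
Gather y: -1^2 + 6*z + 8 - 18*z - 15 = -12*z - 8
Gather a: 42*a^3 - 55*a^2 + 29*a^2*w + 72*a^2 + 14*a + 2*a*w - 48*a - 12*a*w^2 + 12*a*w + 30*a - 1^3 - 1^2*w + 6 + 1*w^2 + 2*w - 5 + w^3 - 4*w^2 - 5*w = 42*a^3 + a^2*(29*w + 17) + a*(-12*w^2 + 14*w - 4) + w^3 - 3*w^2 - 4*w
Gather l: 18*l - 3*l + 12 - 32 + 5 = 15*l - 15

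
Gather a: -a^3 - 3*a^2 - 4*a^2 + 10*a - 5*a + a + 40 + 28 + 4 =-a^3 - 7*a^2 + 6*a + 72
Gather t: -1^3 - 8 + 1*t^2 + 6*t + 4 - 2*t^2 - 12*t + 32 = -t^2 - 6*t + 27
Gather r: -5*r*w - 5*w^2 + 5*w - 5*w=-5*r*w - 5*w^2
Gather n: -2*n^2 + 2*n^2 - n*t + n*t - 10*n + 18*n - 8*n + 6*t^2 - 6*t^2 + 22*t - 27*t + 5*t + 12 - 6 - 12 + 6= 0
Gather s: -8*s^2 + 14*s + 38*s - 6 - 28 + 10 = -8*s^2 + 52*s - 24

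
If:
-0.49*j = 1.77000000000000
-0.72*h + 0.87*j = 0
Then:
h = -4.36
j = -3.61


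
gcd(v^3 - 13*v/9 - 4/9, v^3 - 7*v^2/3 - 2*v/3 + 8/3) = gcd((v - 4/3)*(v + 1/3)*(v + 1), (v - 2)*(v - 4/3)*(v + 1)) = v^2 - v/3 - 4/3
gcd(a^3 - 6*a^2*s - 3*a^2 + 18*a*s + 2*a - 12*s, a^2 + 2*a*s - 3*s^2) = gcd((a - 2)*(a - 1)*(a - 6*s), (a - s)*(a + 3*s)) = 1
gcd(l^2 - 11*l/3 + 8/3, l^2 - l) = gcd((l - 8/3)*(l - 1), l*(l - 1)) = l - 1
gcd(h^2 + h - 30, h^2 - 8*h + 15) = h - 5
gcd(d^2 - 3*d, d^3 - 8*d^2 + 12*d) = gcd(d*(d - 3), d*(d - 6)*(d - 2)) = d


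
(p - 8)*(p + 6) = p^2 - 2*p - 48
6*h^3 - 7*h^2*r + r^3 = (-2*h + r)*(-h + r)*(3*h + r)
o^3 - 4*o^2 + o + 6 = (o - 3)*(o - 2)*(o + 1)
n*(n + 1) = n^2 + n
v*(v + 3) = v^2 + 3*v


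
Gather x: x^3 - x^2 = x^3 - x^2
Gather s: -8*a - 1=-8*a - 1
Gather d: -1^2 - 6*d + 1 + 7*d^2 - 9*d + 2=7*d^2 - 15*d + 2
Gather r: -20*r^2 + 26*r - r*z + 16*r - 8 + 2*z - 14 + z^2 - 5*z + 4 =-20*r^2 + r*(42 - z) + z^2 - 3*z - 18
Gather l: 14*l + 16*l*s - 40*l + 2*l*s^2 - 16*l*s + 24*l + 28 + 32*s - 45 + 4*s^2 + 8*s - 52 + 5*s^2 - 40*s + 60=l*(2*s^2 - 2) + 9*s^2 - 9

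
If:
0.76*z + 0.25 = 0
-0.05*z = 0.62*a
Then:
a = 0.03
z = -0.33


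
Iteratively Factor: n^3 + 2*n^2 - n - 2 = (n + 2)*(n^2 - 1) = (n - 1)*(n + 2)*(n + 1)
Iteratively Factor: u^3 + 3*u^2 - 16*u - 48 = (u - 4)*(u^2 + 7*u + 12) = (u - 4)*(u + 4)*(u + 3)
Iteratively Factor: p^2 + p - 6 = (p - 2)*(p + 3)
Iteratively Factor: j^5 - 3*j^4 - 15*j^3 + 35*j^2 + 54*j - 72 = (j + 3)*(j^4 - 6*j^3 + 3*j^2 + 26*j - 24) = (j - 3)*(j + 3)*(j^3 - 3*j^2 - 6*j + 8) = (j - 3)*(j + 2)*(j + 3)*(j^2 - 5*j + 4) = (j - 4)*(j - 3)*(j + 2)*(j + 3)*(j - 1)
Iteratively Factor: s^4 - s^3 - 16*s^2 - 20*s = (s + 2)*(s^3 - 3*s^2 - 10*s) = s*(s + 2)*(s^2 - 3*s - 10) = s*(s + 2)^2*(s - 5)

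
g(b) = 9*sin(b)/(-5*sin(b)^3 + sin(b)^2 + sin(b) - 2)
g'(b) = 9*(15*sin(b)^2*cos(b) - 2*sin(b)*cos(b) - cos(b))*sin(b)/(-5*sin(b)^3 + sin(b)^2 + sin(b) - 2)^2 + 9*cos(b)/(-5*sin(b)^3 + sin(b)^2 + sin(b) - 2)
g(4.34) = -4.24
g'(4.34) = 9.17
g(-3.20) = -0.27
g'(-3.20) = 4.78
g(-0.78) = 13.48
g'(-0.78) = -173.40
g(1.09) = -2.09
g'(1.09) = 1.20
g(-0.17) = 0.72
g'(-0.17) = -4.11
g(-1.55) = -3.00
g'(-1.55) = -0.27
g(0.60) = -2.52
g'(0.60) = -0.95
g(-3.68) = -2.43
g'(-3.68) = 1.96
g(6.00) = 1.20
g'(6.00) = -4.53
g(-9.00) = 1.96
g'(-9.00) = 6.57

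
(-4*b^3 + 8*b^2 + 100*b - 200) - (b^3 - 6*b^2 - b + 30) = -5*b^3 + 14*b^2 + 101*b - 230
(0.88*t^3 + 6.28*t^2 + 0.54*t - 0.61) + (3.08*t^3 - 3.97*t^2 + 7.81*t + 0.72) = 3.96*t^3 + 2.31*t^2 + 8.35*t + 0.11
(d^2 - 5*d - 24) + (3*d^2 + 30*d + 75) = 4*d^2 + 25*d + 51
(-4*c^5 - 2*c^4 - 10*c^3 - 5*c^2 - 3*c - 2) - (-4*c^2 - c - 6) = -4*c^5 - 2*c^4 - 10*c^3 - c^2 - 2*c + 4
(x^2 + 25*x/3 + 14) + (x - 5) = x^2 + 28*x/3 + 9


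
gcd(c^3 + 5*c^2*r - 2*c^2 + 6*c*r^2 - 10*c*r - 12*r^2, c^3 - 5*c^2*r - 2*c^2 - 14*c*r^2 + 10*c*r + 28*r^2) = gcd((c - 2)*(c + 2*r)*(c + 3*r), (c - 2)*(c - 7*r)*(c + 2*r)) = c^2 + 2*c*r - 2*c - 4*r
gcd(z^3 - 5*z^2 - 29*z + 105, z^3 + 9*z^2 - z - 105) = z^2 + 2*z - 15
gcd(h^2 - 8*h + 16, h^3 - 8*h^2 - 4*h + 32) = 1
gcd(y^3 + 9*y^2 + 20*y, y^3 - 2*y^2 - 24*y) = y^2 + 4*y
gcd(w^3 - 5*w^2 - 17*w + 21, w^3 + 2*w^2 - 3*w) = w^2 + 2*w - 3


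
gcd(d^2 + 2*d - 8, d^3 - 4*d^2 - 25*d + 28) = d + 4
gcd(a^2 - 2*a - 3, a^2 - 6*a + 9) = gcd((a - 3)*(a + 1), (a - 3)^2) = a - 3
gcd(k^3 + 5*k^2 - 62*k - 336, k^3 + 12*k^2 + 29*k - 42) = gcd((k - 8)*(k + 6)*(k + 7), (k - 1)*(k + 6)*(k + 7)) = k^2 + 13*k + 42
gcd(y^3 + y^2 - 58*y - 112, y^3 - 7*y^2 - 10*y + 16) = y^2 - 6*y - 16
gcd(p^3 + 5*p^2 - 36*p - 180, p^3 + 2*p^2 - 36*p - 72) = p^2 - 36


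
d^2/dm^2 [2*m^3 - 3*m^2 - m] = 12*m - 6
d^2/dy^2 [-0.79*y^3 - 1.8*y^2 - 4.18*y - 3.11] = -4.74*y - 3.6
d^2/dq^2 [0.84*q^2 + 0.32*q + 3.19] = 1.68000000000000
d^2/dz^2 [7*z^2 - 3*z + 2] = 14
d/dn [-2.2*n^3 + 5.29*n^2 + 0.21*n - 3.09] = -6.6*n^2 + 10.58*n + 0.21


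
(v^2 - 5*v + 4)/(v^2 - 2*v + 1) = (v - 4)/(v - 1)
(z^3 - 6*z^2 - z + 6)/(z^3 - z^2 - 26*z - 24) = (z - 1)/(z + 4)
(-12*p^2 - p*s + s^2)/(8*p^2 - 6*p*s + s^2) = (-3*p - s)/(2*p - s)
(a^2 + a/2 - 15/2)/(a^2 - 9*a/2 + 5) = (a + 3)/(a - 2)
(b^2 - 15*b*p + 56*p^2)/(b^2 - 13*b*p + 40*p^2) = (-b + 7*p)/(-b + 5*p)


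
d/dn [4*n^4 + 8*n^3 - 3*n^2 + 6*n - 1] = 16*n^3 + 24*n^2 - 6*n + 6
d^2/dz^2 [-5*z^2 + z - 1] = -10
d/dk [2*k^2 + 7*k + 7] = 4*k + 7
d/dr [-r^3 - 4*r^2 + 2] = r*(-3*r - 8)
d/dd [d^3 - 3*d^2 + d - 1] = 3*d^2 - 6*d + 1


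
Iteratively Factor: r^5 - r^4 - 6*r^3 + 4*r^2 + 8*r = (r)*(r^4 - r^3 - 6*r^2 + 4*r + 8) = r*(r + 2)*(r^3 - 3*r^2 + 4) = r*(r + 1)*(r + 2)*(r^2 - 4*r + 4) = r*(r - 2)*(r + 1)*(r + 2)*(r - 2)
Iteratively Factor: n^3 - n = (n - 1)*(n^2 + n) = n*(n - 1)*(n + 1)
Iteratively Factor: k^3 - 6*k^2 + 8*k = (k)*(k^2 - 6*k + 8) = k*(k - 4)*(k - 2)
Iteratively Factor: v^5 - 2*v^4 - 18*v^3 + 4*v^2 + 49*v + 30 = (v - 5)*(v^4 + 3*v^3 - 3*v^2 - 11*v - 6) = (v - 5)*(v + 3)*(v^3 - 3*v - 2) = (v - 5)*(v + 1)*(v + 3)*(v^2 - v - 2) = (v - 5)*(v - 2)*(v + 1)*(v + 3)*(v + 1)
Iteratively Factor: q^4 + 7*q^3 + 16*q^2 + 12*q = (q + 2)*(q^3 + 5*q^2 + 6*q) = q*(q + 2)*(q^2 + 5*q + 6) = q*(q + 2)^2*(q + 3)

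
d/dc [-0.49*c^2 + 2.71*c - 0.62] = 2.71 - 0.98*c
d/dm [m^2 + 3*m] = 2*m + 3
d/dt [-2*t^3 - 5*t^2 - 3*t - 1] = -6*t^2 - 10*t - 3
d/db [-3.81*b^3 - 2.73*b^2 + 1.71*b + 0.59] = -11.43*b^2 - 5.46*b + 1.71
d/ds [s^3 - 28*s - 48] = 3*s^2 - 28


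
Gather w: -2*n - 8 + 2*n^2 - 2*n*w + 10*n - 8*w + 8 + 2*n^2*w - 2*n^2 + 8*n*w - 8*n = w*(2*n^2 + 6*n - 8)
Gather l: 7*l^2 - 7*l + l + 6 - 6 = 7*l^2 - 6*l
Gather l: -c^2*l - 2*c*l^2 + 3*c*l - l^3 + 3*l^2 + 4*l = -l^3 + l^2*(3 - 2*c) + l*(-c^2 + 3*c + 4)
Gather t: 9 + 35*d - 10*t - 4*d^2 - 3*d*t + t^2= -4*d^2 + 35*d + t^2 + t*(-3*d - 10) + 9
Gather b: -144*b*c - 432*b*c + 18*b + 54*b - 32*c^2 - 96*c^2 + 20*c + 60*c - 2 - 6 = b*(72 - 576*c) - 128*c^2 + 80*c - 8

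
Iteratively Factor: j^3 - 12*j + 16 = (j - 2)*(j^2 + 2*j - 8) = (j - 2)^2*(j + 4)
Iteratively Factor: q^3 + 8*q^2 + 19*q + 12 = (q + 3)*(q^2 + 5*q + 4) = (q + 3)*(q + 4)*(q + 1)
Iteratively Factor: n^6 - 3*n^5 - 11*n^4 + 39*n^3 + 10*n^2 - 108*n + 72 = (n - 3)*(n^5 - 11*n^3 + 6*n^2 + 28*n - 24) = (n - 3)*(n + 3)*(n^4 - 3*n^3 - 2*n^2 + 12*n - 8) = (n - 3)*(n - 2)*(n + 3)*(n^3 - n^2 - 4*n + 4) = (n - 3)*(n - 2)*(n - 1)*(n + 3)*(n^2 - 4) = (n - 3)*(n - 2)^2*(n - 1)*(n + 3)*(n + 2)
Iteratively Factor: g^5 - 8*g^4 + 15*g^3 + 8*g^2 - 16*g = (g - 1)*(g^4 - 7*g^3 + 8*g^2 + 16*g) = (g - 4)*(g - 1)*(g^3 - 3*g^2 - 4*g) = (g - 4)*(g - 1)*(g + 1)*(g^2 - 4*g) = g*(g - 4)*(g - 1)*(g + 1)*(g - 4)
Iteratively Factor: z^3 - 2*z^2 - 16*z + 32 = (z - 4)*(z^2 + 2*z - 8) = (z - 4)*(z + 4)*(z - 2)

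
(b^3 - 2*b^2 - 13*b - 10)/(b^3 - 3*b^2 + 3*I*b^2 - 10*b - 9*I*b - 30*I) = (b + 1)/(b + 3*I)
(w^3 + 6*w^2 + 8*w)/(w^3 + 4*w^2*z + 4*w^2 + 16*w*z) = (w + 2)/(w + 4*z)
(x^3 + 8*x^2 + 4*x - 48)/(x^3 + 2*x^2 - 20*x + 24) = (x + 4)/(x - 2)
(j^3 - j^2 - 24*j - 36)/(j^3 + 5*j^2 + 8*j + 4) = (j^2 - 3*j - 18)/(j^2 + 3*j + 2)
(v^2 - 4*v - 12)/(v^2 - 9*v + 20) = (v^2 - 4*v - 12)/(v^2 - 9*v + 20)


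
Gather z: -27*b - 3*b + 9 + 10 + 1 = 20 - 30*b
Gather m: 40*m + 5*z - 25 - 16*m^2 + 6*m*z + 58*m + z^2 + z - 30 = -16*m^2 + m*(6*z + 98) + z^2 + 6*z - 55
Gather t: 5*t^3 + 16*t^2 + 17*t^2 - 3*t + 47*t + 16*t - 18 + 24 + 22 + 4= 5*t^3 + 33*t^2 + 60*t + 32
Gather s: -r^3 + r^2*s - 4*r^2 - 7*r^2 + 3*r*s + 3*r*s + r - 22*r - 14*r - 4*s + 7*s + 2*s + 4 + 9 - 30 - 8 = -r^3 - 11*r^2 - 35*r + s*(r^2 + 6*r + 5) - 25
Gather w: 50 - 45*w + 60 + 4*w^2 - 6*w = 4*w^2 - 51*w + 110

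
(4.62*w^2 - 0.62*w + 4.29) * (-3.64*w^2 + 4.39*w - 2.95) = -16.8168*w^4 + 22.5386*w^3 - 31.9664*w^2 + 20.6621*w - 12.6555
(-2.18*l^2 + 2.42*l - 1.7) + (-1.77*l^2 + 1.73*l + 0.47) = -3.95*l^2 + 4.15*l - 1.23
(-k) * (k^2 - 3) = -k^3 + 3*k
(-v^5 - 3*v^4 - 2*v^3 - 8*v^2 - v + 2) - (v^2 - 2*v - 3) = -v^5 - 3*v^4 - 2*v^3 - 9*v^2 + v + 5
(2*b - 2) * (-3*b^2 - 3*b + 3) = -6*b^3 + 12*b - 6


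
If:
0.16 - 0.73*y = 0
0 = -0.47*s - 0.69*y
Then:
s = -0.32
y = 0.22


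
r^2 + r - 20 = (r - 4)*(r + 5)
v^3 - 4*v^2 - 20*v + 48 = (v - 6)*(v - 2)*(v + 4)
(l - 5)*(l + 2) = l^2 - 3*l - 10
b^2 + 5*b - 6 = (b - 1)*(b + 6)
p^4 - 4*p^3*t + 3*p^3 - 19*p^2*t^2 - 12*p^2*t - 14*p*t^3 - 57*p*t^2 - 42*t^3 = (p + 3)*(p - 7*t)*(p + t)*(p + 2*t)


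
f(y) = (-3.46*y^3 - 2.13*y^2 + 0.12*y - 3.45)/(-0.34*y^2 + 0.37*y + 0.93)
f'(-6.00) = 9.52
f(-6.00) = -49.26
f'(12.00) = 9.68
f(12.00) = 144.24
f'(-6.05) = 9.53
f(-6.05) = -49.74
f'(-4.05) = 9.08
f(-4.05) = -31.08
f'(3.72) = -12.61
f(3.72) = 87.80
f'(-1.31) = 53.59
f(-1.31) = -3.73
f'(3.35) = -31.21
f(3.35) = 95.39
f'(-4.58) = 9.23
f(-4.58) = -35.93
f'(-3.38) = 8.84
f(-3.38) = -25.07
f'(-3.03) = 8.69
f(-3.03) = -22.00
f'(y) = (0.68*y - 0.37)*(-3.46*y^3 - 2.13*y^2 + 0.12*y - 3.45)/(-0.34*y^2 + 0.37*y + 0.93)^2 + (-10.38*y^2 - 4.26*y + 0.12)/(-0.34*y^2 + 0.37*y + 0.93) = (1.1764*y^4 - 2.5604*y^3 - 10.4007*y^2 - 6.3078*y + 1.3881)/(0.1156*y^4 - 0.2516*y^3 - 0.4955*y^2 + 0.6882*y + 0.8649)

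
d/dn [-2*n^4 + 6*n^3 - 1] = n^2*(18 - 8*n)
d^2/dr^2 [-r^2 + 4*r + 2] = -2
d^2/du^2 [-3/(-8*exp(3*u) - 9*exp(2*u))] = 108*(16*exp(2*u) + 22*exp(u) + 9)*exp(-2*u)/(512*exp(3*u) + 1728*exp(2*u) + 1944*exp(u) + 729)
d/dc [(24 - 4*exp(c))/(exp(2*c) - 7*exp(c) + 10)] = 4*((exp(c) - 6)*(2*exp(c) - 7) - exp(2*c) + 7*exp(c) - 10)*exp(c)/(exp(2*c) - 7*exp(c) + 10)^2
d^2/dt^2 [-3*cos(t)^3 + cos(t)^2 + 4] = 9*cos(t)/4 - 2*cos(2*t) + 27*cos(3*t)/4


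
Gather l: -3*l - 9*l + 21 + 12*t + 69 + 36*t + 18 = -12*l + 48*t + 108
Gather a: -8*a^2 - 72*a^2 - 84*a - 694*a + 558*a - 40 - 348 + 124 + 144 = -80*a^2 - 220*a - 120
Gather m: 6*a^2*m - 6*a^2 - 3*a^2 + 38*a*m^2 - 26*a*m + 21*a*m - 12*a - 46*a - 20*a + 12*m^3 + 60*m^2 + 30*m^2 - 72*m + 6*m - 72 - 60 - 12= -9*a^2 - 78*a + 12*m^3 + m^2*(38*a + 90) + m*(6*a^2 - 5*a - 66) - 144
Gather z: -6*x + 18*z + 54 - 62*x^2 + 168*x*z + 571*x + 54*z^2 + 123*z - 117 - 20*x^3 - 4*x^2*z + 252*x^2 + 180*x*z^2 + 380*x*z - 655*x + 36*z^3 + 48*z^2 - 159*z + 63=-20*x^3 + 190*x^2 - 90*x + 36*z^3 + z^2*(180*x + 102) + z*(-4*x^2 + 548*x - 18)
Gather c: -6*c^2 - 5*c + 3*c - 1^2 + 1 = -6*c^2 - 2*c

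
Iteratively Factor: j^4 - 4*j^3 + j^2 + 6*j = (j)*(j^3 - 4*j^2 + j + 6) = j*(j - 3)*(j^2 - j - 2) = j*(j - 3)*(j - 2)*(j + 1)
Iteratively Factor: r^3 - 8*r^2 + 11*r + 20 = (r + 1)*(r^2 - 9*r + 20) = (r - 5)*(r + 1)*(r - 4)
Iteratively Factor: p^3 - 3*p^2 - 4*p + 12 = (p - 3)*(p^2 - 4) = (p - 3)*(p + 2)*(p - 2)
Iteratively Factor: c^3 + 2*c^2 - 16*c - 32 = (c - 4)*(c^2 + 6*c + 8) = (c - 4)*(c + 4)*(c + 2)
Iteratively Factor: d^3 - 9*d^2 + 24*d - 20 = (d - 5)*(d^2 - 4*d + 4) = (d - 5)*(d - 2)*(d - 2)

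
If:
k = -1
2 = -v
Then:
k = -1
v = -2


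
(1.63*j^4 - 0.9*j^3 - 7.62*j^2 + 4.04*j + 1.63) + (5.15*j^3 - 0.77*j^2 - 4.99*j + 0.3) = 1.63*j^4 + 4.25*j^3 - 8.39*j^2 - 0.95*j + 1.93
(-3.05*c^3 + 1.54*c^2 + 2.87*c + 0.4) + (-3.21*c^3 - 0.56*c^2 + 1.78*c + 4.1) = -6.26*c^3 + 0.98*c^2 + 4.65*c + 4.5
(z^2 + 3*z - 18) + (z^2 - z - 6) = 2*z^2 + 2*z - 24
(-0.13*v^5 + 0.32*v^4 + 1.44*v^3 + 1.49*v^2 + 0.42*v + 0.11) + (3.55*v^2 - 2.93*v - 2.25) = -0.13*v^5 + 0.32*v^4 + 1.44*v^3 + 5.04*v^2 - 2.51*v - 2.14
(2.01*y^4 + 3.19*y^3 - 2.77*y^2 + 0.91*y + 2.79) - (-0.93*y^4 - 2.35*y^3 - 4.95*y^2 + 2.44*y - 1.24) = 2.94*y^4 + 5.54*y^3 + 2.18*y^2 - 1.53*y + 4.03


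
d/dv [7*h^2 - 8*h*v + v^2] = -8*h + 2*v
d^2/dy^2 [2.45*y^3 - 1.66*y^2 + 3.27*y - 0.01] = 14.7*y - 3.32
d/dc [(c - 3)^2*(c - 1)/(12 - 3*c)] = (c - 3)*((5 - 3*c)*(c - 4) + (c - 3)*(c - 1))/(3*(c - 4)^2)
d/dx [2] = 0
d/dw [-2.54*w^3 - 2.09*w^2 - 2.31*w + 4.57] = -7.62*w^2 - 4.18*w - 2.31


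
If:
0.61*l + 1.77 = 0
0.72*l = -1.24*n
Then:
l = -2.90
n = 1.68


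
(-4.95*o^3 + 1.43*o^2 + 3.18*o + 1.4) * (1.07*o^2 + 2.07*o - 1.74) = -5.2965*o^5 - 8.7164*o^4 + 14.9757*o^3 + 5.5924*o^2 - 2.6352*o - 2.436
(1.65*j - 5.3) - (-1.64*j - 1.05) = 3.29*j - 4.25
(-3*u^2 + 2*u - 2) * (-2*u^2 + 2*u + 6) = 6*u^4 - 10*u^3 - 10*u^2 + 8*u - 12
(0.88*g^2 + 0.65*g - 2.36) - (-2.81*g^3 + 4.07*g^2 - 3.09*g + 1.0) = 2.81*g^3 - 3.19*g^2 + 3.74*g - 3.36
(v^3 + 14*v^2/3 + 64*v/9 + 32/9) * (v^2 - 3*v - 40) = v^5 + 5*v^4/3 - 422*v^3/9 - 1840*v^2/9 - 2656*v/9 - 1280/9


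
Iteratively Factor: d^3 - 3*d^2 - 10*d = (d)*(d^2 - 3*d - 10) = d*(d + 2)*(d - 5)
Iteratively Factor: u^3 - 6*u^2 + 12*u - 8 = (u - 2)*(u^2 - 4*u + 4) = (u - 2)^2*(u - 2)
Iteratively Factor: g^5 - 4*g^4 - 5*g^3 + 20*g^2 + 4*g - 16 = (g + 2)*(g^4 - 6*g^3 + 7*g^2 + 6*g - 8) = (g - 1)*(g + 2)*(g^3 - 5*g^2 + 2*g + 8) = (g - 4)*(g - 1)*(g + 2)*(g^2 - g - 2) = (g - 4)*(g - 2)*(g - 1)*(g + 2)*(g + 1)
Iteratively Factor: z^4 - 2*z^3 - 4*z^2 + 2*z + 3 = (z + 1)*(z^3 - 3*z^2 - z + 3) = (z - 1)*(z + 1)*(z^2 - 2*z - 3) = (z - 3)*(z - 1)*(z + 1)*(z + 1)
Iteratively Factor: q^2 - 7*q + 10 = (q - 5)*(q - 2)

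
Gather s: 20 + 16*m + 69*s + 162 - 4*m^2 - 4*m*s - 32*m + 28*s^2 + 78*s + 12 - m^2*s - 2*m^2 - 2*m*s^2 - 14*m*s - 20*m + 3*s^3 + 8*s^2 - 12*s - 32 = -6*m^2 - 36*m + 3*s^3 + s^2*(36 - 2*m) + s*(-m^2 - 18*m + 135) + 162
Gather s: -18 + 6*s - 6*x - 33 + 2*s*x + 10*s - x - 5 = s*(2*x + 16) - 7*x - 56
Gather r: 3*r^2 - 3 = 3*r^2 - 3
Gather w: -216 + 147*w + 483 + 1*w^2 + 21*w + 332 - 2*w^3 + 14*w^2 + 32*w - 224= -2*w^3 + 15*w^2 + 200*w + 375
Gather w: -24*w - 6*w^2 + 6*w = -6*w^2 - 18*w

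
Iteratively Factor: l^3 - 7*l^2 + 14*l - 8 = (l - 1)*(l^2 - 6*l + 8) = (l - 2)*(l - 1)*(l - 4)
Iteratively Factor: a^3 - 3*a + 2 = (a - 1)*(a^2 + a - 2) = (a - 1)*(a + 2)*(a - 1)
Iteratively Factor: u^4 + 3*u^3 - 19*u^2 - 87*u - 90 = (u - 5)*(u^3 + 8*u^2 + 21*u + 18) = (u - 5)*(u + 2)*(u^2 + 6*u + 9) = (u - 5)*(u + 2)*(u + 3)*(u + 3)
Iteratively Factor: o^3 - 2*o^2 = (o)*(o^2 - 2*o) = o^2*(o - 2)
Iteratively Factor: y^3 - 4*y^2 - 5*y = (y)*(y^2 - 4*y - 5) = y*(y - 5)*(y + 1)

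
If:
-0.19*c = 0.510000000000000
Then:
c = -2.68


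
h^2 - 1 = (h - 1)*(h + 1)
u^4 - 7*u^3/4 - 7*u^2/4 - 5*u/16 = u*(u - 5/2)*(u + 1/4)*(u + 1/2)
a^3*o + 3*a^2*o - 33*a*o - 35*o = (a - 5)*(a + 7)*(a*o + o)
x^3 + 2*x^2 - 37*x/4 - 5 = (x - 5/2)*(x + 1/2)*(x + 4)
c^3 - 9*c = c*(c - 3)*(c + 3)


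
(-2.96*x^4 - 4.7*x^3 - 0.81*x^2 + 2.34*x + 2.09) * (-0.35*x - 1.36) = 1.036*x^5 + 5.6706*x^4 + 6.6755*x^3 + 0.2826*x^2 - 3.9139*x - 2.8424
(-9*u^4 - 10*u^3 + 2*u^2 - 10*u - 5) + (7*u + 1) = -9*u^4 - 10*u^3 + 2*u^2 - 3*u - 4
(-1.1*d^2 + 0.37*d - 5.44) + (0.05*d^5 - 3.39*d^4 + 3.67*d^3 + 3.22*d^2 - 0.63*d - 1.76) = 0.05*d^5 - 3.39*d^4 + 3.67*d^3 + 2.12*d^2 - 0.26*d - 7.2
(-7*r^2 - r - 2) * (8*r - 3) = -56*r^3 + 13*r^2 - 13*r + 6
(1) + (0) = 1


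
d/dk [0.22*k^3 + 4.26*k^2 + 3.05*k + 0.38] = 0.66*k^2 + 8.52*k + 3.05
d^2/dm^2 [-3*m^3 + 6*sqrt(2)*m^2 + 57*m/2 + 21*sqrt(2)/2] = -18*m + 12*sqrt(2)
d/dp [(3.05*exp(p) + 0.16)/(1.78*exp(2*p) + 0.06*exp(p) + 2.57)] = (-5.429*exp(2*p) - 0.5696*exp(p) + 7.8289)*exp(p)/(3.1684*exp(4*p) + 0.2136*exp(3*p) + 9.1528*exp(2*p) + 0.3084*exp(p) + 6.6049)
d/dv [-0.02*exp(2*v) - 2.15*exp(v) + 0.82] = (-0.04*exp(v) - 2.15)*exp(v)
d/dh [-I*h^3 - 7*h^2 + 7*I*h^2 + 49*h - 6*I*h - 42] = -3*I*h^2 - 14*h*(1 - I) + 49 - 6*I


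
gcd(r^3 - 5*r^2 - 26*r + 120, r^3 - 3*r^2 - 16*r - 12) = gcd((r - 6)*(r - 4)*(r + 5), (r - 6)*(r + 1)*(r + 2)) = r - 6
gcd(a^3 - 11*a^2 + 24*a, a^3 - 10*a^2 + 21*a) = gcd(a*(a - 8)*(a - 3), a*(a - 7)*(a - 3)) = a^2 - 3*a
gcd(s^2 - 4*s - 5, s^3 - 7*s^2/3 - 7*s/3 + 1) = s + 1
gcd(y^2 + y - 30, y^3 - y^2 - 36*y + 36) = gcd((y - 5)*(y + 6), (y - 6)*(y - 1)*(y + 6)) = y + 6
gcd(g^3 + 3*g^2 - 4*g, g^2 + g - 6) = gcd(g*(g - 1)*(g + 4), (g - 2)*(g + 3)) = 1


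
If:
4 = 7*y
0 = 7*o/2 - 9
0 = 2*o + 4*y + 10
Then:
No Solution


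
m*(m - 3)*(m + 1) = m^3 - 2*m^2 - 3*m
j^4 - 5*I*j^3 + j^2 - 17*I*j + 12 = (j - 4*I)*(j - 3*I)*(j + I)^2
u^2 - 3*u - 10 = (u - 5)*(u + 2)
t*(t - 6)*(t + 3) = t^3 - 3*t^2 - 18*t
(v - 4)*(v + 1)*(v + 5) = v^3 + 2*v^2 - 19*v - 20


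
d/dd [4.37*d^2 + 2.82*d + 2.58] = 8.74*d + 2.82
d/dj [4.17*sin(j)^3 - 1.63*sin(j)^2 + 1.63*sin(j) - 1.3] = (12.51*sin(j)^2 - 3.26*sin(j) + 1.63)*cos(j)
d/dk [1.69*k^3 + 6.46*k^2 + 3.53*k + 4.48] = 5.07*k^2 + 12.92*k + 3.53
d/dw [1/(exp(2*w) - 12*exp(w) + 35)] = 2*(6 - exp(w))*exp(w)/(exp(2*w) - 12*exp(w) + 35)^2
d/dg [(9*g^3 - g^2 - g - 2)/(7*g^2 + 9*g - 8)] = (63*g^4 + 162*g^3 - 218*g^2 + 44*g + 26)/(49*g^4 + 126*g^3 - 31*g^2 - 144*g + 64)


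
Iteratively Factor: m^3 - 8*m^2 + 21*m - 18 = (m - 2)*(m^2 - 6*m + 9) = (m - 3)*(m - 2)*(m - 3)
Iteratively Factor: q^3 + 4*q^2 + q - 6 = (q - 1)*(q^2 + 5*q + 6) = (q - 1)*(q + 3)*(q + 2)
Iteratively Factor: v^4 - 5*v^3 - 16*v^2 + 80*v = (v - 5)*(v^3 - 16*v) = (v - 5)*(v + 4)*(v^2 - 4*v) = v*(v - 5)*(v + 4)*(v - 4)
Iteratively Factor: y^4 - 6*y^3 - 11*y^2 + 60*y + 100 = (y - 5)*(y^3 - y^2 - 16*y - 20) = (y - 5)*(y + 2)*(y^2 - 3*y - 10) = (y - 5)^2*(y + 2)*(y + 2)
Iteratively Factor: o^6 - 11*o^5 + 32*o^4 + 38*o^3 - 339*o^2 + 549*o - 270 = (o - 3)*(o^5 - 8*o^4 + 8*o^3 + 62*o^2 - 153*o + 90) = (o - 3)*(o + 3)*(o^4 - 11*o^3 + 41*o^2 - 61*o + 30) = (o - 3)^2*(o + 3)*(o^3 - 8*o^2 + 17*o - 10) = (o - 3)^2*(o - 2)*(o + 3)*(o^2 - 6*o + 5) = (o - 5)*(o - 3)^2*(o - 2)*(o + 3)*(o - 1)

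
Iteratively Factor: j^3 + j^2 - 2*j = (j)*(j^2 + j - 2) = j*(j - 1)*(j + 2)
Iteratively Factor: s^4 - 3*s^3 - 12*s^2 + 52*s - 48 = (s - 2)*(s^3 - s^2 - 14*s + 24) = (s - 2)*(s + 4)*(s^2 - 5*s + 6) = (s - 2)^2*(s + 4)*(s - 3)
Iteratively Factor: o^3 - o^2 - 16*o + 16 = (o - 1)*(o^2 - 16) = (o - 4)*(o - 1)*(o + 4)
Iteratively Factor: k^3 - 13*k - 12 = (k + 3)*(k^2 - 3*k - 4) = (k + 1)*(k + 3)*(k - 4)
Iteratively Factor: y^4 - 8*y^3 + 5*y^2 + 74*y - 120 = (y - 2)*(y^3 - 6*y^2 - 7*y + 60) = (y - 2)*(y + 3)*(y^2 - 9*y + 20) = (y - 5)*(y - 2)*(y + 3)*(y - 4)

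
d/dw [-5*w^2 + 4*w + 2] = 4 - 10*w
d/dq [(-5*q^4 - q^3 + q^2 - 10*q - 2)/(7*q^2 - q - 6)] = (-70*q^5 + 8*q^4 + 122*q^3 + 87*q^2 + 16*q + 58)/(49*q^4 - 14*q^3 - 83*q^2 + 12*q + 36)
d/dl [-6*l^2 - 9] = -12*l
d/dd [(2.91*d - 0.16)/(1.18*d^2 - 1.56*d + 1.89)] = (-3.4338*d^2 + 0.3776*d + 5.2503)/(1.3924*d^4 - 3.6816*d^3 + 6.894*d^2 - 5.8968*d + 3.5721)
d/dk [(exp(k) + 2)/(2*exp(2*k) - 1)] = (-4*(exp(k) + 2)*exp(k) + 2*exp(2*k) - 1)*exp(k)/(2*exp(2*k) - 1)^2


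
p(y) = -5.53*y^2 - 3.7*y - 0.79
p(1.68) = -22.61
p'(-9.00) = 95.84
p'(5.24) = -61.65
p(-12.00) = -752.71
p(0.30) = -2.40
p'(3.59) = -43.41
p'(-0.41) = 0.83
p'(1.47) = -19.96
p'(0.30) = -7.02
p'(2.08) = -26.70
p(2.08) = -32.41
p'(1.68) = -22.28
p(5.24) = -172.02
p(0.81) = -7.42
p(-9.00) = -415.42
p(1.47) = -18.18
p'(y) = -11.06*y - 3.7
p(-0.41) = -0.20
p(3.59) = -85.34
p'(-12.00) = 129.02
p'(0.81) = -12.66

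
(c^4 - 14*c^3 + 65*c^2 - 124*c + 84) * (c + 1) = c^5 - 13*c^4 + 51*c^3 - 59*c^2 - 40*c + 84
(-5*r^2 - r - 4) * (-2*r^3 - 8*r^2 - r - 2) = 10*r^5 + 42*r^4 + 21*r^3 + 43*r^2 + 6*r + 8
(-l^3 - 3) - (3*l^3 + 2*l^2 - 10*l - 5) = -4*l^3 - 2*l^2 + 10*l + 2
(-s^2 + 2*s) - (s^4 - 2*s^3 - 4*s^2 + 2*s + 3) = -s^4 + 2*s^3 + 3*s^2 - 3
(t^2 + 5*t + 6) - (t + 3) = t^2 + 4*t + 3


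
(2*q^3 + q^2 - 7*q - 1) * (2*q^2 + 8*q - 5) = 4*q^5 + 18*q^4 - 16*q^3 - 63*q^2 + 27*q + 5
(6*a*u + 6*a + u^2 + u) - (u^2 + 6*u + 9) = 6*a*u + 6*a - 5*u - 9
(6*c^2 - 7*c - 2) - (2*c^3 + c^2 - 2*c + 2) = -2*c^3 + 5*c^2 - 5*c - 4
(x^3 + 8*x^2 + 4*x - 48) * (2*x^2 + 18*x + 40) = 2*x^5 + 34*x^4 + 192*x^3 + 296*x^2 - 704*x - 1920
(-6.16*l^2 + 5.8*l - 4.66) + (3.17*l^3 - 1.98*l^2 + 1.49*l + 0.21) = 3.17*l^3 - 8.14*l^2 + 7.29*l - 4.45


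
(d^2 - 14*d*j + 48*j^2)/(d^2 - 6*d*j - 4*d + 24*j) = (d - 8*j)/(d - 4)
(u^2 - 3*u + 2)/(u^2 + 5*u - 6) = (u - 2)/(u + 6)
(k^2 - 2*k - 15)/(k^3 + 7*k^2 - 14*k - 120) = (k^2 - 2*k - 15)/(k^3 + 7*k^2 - 14*k - 120)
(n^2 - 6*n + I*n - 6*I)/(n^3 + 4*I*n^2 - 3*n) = (n - 6)/(n*(n + 3*I))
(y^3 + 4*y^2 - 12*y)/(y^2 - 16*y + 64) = y*(y^2 + 4*y - 12)/(y^2 - 16*y + 64)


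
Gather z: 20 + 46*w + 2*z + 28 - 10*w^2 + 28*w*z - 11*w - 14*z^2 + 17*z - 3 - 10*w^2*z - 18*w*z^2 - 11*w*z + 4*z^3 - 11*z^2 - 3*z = -10*w^2 + 35*w + 4*z^3 + z^2*(-18*w - 25) + z*(-10*w^2 + 17*w + 16) + 45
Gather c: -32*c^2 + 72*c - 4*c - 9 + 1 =-32*c^2 + 68*c - 8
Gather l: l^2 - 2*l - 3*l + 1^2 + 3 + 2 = l^2 - 5*l + 6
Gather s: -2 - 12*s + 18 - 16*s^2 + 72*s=-16*s^2 + 60*s + 16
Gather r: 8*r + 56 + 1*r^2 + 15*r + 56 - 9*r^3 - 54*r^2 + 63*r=-9*r^3 - 53*r^2 + 86*r + 112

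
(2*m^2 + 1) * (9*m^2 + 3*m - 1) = 18*m^4 + 6*m^3 + 7*m^2 + 3*m - 1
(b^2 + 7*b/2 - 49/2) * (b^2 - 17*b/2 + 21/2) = b^4 - 5*b^3 - 175*b^2/4 + 245*b - 1029/4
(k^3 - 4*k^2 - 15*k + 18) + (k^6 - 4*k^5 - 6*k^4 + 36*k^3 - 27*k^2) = k^6 - 4*k^5 - 6*k^4 + 37*k^3 - 31*k^2 - 15*k + 18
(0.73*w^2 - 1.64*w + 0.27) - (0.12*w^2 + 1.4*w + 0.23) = 0.61*w^2 - 3.04*w + 0.04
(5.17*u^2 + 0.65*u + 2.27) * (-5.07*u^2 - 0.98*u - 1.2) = -26.2119*u^4 - 8.3621*u^3 - 18.3499*u^2 - 3.0046*u - 2.724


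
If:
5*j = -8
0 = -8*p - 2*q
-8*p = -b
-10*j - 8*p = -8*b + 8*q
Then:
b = -16/11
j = -8/5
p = -2/11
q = 8/11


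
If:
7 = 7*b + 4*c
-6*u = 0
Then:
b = 1 - 4*c/7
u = 0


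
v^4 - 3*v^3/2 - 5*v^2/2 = v^2*(v - 5/2)*(v + 1)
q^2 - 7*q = q*(q - 7)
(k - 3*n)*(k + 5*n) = k^2 + 2*k*n - 15*n^2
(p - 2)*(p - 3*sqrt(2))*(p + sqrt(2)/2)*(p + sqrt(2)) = p^4 - 3*sqrt(2)*p^3/2 - 2*p^3 - 8*p^2 + 3*sqrt(2)*p^2 - 3*sqrt(2)*p + 16*p + 6*sqrt(2)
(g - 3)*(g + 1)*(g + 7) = g^3 + 5*g^2 - 17*g - 21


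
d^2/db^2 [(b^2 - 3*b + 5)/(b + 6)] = 118/(b^3 + 18*b^2 + 108*b + 216)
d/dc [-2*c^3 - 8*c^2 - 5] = 2*c*(-3*c - 8)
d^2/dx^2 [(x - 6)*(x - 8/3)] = 2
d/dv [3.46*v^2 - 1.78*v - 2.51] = 6.92*v - 1.78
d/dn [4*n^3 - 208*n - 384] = 12*n^2 - 208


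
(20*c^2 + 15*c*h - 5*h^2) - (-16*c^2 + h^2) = 36*c^2 + 15*c*h - 6*h^2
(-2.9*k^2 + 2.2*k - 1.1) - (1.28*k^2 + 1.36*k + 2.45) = -4.18*k^2 + 0.84*k - 3.55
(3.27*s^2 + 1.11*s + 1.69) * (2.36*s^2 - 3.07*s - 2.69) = 7.7172*s^4 - 7.4193*s^3 - 8.2156*s^2 - 8.1742*s - 4.5461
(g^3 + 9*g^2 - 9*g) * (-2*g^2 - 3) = -2*g^5 - 18*g^4 + 15*g^3 - 27*g^2 + 27*g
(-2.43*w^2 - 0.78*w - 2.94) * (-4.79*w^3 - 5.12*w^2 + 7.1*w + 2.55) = 11.6397*w^5 + 16.1778*w^4 + 0.8232*w^3 + 3.3183*w^2 - 22.863*w - 7.497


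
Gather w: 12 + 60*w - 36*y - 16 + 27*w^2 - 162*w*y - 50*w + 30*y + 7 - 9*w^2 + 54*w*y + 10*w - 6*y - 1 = 18*w^2 + w*(20 - 108*y) - 12*y + 2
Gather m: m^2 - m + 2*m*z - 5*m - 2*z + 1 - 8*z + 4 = m^2 + m*(2*z - 6) - 10*z + 5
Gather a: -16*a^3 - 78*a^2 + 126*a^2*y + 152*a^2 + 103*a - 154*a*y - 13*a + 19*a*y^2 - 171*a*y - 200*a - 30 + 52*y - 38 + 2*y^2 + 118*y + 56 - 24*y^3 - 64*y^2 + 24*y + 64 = -16*a^3 + a^2*(126*y + 74) + a*(19*y^2 - 325*y - 110) - 24*y^3 - 62*y^2 + 194*y + 52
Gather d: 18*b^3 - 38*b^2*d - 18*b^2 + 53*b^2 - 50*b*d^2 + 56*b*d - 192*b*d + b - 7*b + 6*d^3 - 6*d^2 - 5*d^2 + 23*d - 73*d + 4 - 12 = 18*b^3 + 35*b^2 - 6*b + 6*d^3 + d^2*(-50*b - 11) + d*(-38*b^2 - 136*b - 50) - 8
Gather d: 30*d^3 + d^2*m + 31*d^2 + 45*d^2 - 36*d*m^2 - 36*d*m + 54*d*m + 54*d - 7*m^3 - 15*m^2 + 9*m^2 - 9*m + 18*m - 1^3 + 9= 30*d^3 + d^2*(m + 76) + d*(-36*m^2 + 18*m + 54) - 7*m^3 - 6*m^2 + 9*m + 8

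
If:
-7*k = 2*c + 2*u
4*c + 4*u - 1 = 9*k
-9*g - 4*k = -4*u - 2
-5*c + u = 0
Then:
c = 7/276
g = 185/621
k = -1/23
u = 35/276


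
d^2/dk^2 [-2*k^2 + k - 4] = -4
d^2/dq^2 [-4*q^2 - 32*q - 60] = -8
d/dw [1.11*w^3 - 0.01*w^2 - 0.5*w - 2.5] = 3.33*w^2 - 0.02*w - 0.5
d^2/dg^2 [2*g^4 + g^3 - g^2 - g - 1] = 24*g^2 + 6*g - 2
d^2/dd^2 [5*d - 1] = 0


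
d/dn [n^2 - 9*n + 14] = 2*n - 9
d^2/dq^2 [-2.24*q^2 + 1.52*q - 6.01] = -4.48000000000000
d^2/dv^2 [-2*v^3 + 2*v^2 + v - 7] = 4 - 12*v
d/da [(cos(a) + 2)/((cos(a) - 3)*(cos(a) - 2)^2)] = (3*cos(a) + cos(2*a) - 21)*sin(a)/((cos(a) - 3)^2*(cos(a) - 2)^3)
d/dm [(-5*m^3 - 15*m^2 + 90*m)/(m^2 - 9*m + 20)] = 5*(-m^4 + 18*m^3 - 51*m^2 - 120*m + 360)/(m^4 - 18*m^3 + 121*m^2 - 360*m + 400)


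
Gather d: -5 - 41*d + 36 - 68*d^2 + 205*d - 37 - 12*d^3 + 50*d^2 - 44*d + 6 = -12*d^3 - 18*d^2 + 120*d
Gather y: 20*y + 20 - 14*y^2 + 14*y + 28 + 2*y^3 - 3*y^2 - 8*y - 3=2*y^3 - 17*y^2 + 26*y + 45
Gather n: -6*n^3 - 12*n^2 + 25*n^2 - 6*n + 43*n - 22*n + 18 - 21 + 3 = -6*n^3 + 13*n^2 + 15*n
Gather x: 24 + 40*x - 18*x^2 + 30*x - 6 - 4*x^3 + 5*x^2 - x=-4*x^3 - 13*x^2 + 69*x + 18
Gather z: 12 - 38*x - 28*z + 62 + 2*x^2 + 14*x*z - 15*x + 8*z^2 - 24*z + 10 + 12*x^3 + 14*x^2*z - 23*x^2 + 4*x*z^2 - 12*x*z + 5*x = 12*x^3 - 21*x^2 - 48*x + z^2*(4*x + 8) + z*(14*x^2 + 2*x - 52) + 84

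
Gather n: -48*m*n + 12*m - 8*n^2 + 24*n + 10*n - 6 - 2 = 12*m - 8*n^2 + n*(34 - 48*m) - 8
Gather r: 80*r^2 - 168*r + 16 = 80*r^2 - 168*r + 16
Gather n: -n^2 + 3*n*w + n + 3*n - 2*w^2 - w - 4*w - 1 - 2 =-n^2 + n*(3*w + 4) - 2*w^2 - 5*w - 3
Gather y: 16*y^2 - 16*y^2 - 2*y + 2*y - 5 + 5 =0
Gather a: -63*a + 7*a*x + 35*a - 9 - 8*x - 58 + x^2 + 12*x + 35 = a*(7*x - 28) + x^2 + 4*x - 32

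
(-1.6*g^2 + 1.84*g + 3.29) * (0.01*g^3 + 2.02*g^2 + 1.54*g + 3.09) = -0.016*g^5 - 3.2136*g^4 + 1.2857*g^3 + 4.5354*g^2 + 10.7522*g + 10.1661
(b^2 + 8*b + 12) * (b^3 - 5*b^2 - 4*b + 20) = b^5 + 3*b^4 - 32*b^3 - 72*b^2 + 112*b + 240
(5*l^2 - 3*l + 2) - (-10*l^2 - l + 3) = 15*l^2 - 2*l - 1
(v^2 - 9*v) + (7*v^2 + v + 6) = 8*v^2 - 8*v + 6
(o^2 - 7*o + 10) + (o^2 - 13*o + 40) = 2*o^2 - 20*o + 50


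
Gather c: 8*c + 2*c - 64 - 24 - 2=10*c - 90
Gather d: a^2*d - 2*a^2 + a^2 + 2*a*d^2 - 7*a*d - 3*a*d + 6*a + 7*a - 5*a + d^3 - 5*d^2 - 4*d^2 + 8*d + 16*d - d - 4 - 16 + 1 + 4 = -a^2 + 8*a + d^3 + d^2*(2*a - 9) + d*(a^2 - 10*a + 23) - 15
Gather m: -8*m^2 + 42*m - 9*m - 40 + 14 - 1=-8*m^2 + 33*m - 27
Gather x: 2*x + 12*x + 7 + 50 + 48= 14*x + 105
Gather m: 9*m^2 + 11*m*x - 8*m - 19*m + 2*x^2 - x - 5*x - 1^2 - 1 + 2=9*m^2 + m*(11*x - 27) + 2*x^2 - 6*x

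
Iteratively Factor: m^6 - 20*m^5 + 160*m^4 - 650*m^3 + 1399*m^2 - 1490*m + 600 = (m - 1)*(m^5 - 19*m^4 + 141*m^3 - 509*m^2 + 890*m - 600) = (m - 5)*(m - 1)*(m^4 - 14*m^3 + 71*m^2 - 154*m + 120) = (m - 5)*(m - 4)*(m - 1)*(m^3 - 10*m^2 + 31*m - 30) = (m - 5)^2*(m - 4)*(m - 1)*(m^2 - 5*m + 6) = (m - 5)^2*(m - 4)*(m - 2)*(m - 1)*(m - 3)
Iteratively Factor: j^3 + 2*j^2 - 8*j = (j + 4)*(j^2 - 2*j) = (j - 2)*(j + 4)*(j)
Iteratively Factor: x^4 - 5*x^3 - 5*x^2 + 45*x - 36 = (x - 4)*(x^3 - x^2 - 9*x + 9) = (x - 4)*(x - 3)*(x^2 + 2*x - 3) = (x - 4)*(x - 3)*(x + 3)*(x - 1)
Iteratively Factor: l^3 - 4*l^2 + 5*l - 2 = (l - 1)*(l^2 - 3*l + 2) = (l - 2)*(l - 1)*(l - 1)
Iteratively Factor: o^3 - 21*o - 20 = (o + 1)*(o^2 - o - 20) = (o + 1)*(o + 4)*(o - 5)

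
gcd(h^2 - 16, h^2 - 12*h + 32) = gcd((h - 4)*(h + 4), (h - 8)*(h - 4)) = h - 4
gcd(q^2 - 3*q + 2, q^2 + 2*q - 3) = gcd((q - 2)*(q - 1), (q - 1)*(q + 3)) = q - 1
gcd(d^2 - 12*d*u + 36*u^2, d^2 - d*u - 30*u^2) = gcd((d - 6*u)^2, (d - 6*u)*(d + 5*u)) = -d + 6*u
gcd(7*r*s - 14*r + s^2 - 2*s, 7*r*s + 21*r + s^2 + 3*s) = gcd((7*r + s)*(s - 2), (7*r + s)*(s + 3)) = 7*r + s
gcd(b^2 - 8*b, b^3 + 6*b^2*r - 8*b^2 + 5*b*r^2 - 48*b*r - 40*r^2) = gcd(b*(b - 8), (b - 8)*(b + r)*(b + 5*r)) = b - 8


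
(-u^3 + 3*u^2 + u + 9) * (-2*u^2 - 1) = 2*u^5 - 6*u^4 - u^3 - 21*u^2 - u - 9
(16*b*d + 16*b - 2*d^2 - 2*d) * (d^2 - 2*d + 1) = 16*b*d^3 - 16*b*d^2 - 16*b*d + 16*b - 2*d^4 + 2*d^3 + 2*d^2 - 2*d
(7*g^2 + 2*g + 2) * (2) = 14*g^2 + 4*g + 4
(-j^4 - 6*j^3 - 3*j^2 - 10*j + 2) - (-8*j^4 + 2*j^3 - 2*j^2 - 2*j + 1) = 7*j^4 - 8*j^3 - j^2 - 8*j + 1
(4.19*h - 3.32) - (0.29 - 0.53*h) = 4.72*h - 3.61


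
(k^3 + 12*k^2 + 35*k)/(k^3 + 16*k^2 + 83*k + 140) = k/(k + 4)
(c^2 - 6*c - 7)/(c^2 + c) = (c - 7)/c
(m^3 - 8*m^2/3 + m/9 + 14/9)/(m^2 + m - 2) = (9*m^2 - 15*m - 14)/(9*(m + 2))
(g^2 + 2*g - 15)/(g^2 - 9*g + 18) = (g + 5)/(g - 6)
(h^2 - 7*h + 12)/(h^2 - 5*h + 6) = (h - 4)/(h - 2)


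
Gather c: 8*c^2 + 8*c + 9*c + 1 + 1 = 8*c^2 + 17*c + 2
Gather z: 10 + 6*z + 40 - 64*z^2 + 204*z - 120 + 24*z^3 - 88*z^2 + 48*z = 24*z^3 - 152*z^2 + 258*z - 70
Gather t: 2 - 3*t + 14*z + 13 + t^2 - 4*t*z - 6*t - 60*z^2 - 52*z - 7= t^2 + t*(-4*z - 9) - 60*z^2 - 38*z + 8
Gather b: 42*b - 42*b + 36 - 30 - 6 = 0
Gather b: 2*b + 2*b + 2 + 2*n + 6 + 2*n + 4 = 4*b + 4*n + 12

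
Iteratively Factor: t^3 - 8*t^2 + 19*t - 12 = (t - 4)*(t^2 - 4*t + 3) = (t - 4)*(t - 1)*(t - 3)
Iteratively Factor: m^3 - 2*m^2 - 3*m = (m + 1)*(m^2 - 3*m) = (m - 3)*(m + 1)*(m)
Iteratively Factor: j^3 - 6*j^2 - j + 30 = (j + 2)*(j^2 - 8*j + 15) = (j - 5)*(j + 2)*(j - 3)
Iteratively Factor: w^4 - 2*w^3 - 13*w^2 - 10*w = (w - 5)*(w^3 + 3*w^2 + 2*w) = w*(w - 5)*(w^2 + 3*w + 2) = w*(w - 5)*(w + 2)*(w + 1)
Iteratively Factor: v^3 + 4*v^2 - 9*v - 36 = (v + 3)*(v^2 + v - 12) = (v + 3)*(v + 4)*(v - 3)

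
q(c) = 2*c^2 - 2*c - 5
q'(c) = 4*c - 2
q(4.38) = 24.61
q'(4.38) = 15.52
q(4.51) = 26.66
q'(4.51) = 16.04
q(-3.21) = 22.03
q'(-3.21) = -14.84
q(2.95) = 6.50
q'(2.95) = 9.80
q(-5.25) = 60.62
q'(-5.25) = -23.00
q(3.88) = 17.35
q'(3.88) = 13.52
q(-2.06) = 7.61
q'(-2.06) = -10.24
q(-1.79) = 4.99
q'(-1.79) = -9.16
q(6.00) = 55.00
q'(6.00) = 22.00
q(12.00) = 259.00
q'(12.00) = 46.00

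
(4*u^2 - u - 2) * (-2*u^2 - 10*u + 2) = -8*u^4 - 38*u^3 + 22*u^2 + 18*u - 4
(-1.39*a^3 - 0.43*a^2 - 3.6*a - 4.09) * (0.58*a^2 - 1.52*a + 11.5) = -0.8062*a^5 + 1.8634*a^4 - 17.4194*a^3 - 1.8452*a^2 - 35.1832*a - 47.035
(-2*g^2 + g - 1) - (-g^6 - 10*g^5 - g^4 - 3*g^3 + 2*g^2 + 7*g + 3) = g^6 + 10*g^5 + g^4 + 3*g^3 - 4*g^2 - 6*g - 4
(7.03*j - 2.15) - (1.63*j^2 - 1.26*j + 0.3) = -1.63*j^2 + 8.29*j - 2.45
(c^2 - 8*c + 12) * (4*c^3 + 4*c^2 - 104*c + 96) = 4*c^5 - 28*c^4 - 88*c^3 + 976*c^2 - 2016*c + 1152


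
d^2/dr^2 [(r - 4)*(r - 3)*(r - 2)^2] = 12*r^2 - 66*r + 88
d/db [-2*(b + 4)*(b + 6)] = -4*b - 20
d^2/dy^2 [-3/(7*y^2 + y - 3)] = 6*(49*y^2 + 7*y - (14*y + 1)^2 - 21)/(7*y^2 + y - 3)^3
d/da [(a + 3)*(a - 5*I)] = 2*a + 3 - 5*I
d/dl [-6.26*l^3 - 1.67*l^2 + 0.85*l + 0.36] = -18.78*l^2 - 3.34*l + 0.85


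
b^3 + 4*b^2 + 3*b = b*(b + 1)*(b + 3)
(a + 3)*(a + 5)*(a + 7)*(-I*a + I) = -I*a^4 - 14*I*a^3 - 56*I*a^2 - 34*I*a + 105*I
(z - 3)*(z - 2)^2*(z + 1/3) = z^4 - 20*z^3/3 + 41*z^2/3 - 20*z/3 - 4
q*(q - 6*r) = q^2 - 6*q*r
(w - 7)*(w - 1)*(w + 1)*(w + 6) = w^4 - w^3 - 43*w^2 + w + 42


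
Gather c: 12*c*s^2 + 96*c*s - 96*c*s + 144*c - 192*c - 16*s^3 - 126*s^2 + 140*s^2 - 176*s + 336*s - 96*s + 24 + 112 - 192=c*(12*s^2 - 48) - 16*s^3 + 14*s^2 + 64*s - 56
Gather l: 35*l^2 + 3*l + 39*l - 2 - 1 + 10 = 35*l^2 + 42*l + 7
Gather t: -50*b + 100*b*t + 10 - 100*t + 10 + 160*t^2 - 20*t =-50*b + 160*t^2 + t*(100*b - 120) + 20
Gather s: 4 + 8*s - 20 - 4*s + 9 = 4*s - 7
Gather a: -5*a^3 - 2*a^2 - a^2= -5*a^3 - 3*a^2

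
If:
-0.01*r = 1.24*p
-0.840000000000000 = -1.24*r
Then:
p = -0.01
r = 0.68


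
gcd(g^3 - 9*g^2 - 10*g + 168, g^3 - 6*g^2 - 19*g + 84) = g^2 - 3*g - 28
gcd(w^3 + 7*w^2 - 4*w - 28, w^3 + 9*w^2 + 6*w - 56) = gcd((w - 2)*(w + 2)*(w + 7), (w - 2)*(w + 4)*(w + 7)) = w^2 + 5*w - 14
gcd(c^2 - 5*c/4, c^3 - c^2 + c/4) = c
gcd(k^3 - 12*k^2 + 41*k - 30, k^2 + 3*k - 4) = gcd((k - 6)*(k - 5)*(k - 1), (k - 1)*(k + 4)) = k - 1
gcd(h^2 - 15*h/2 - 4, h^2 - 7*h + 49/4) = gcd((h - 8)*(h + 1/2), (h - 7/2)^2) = 1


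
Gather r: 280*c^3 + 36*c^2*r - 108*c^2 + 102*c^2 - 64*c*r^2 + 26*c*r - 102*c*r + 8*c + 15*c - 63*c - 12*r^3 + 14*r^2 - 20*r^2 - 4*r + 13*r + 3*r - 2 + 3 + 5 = 280*c^3 - 6*c^2 - 40*c - 12*r^3 + r^2*(-64*c - 6) + r*(36*c^2 - 76*c + 12) + 6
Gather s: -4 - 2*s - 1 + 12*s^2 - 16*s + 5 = 12*s^2 - 18*s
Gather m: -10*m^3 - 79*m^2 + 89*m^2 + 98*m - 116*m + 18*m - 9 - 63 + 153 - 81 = -10*m^3 + 10*m^2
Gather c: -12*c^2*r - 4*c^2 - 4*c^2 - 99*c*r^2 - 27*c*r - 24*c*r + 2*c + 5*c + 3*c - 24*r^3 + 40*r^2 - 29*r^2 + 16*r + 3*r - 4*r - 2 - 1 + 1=c^2*(-12*r - 8) + c*(-99*r^2 - 51*r + 10) - 24*r^3 + 11*r^2 + 15*r - 2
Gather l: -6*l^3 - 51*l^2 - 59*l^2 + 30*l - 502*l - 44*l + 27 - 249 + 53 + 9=-6*l^3 - 110*l^2 - 516*l - 160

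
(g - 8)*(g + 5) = g^2 - 3*g - 40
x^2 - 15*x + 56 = (x - 8)*(x - 7)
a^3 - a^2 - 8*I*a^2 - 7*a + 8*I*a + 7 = (a - 1)*(a - 7*I)*(a - I)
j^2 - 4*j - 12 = (j - 6)*(j + 2)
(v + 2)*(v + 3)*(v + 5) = v^3 + 10*v^2 + 31*v + 30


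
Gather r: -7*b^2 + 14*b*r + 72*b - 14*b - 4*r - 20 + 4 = -7*b^2 + 58*b + r*(14*b - 4) - 16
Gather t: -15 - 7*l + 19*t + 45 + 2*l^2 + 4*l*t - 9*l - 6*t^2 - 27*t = 2*l^2 - 16*l - 6*t^2 + t*(4*l - 8) + 30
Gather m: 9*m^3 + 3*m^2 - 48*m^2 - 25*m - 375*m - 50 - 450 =9*m^3 - 45*m^2 - 400*m - 500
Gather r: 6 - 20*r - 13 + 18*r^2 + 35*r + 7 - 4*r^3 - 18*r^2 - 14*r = -4*r^3 + r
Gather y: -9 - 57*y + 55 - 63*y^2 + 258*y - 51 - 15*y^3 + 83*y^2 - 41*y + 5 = -15*y^3 + 20*y^2 + 160*y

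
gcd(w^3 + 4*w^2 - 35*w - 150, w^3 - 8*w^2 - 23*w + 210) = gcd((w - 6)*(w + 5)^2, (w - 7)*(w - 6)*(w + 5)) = w^2 - w - 30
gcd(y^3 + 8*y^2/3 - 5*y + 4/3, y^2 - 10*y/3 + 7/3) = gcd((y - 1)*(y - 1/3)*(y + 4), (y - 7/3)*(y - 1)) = y - 1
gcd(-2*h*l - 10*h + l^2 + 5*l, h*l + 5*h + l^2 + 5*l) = l + 5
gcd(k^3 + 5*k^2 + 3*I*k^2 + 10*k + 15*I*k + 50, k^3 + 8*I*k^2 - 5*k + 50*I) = k^2 + 3*I*k + 10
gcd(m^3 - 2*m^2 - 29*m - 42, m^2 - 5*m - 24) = m + 3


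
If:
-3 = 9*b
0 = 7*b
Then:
No Solution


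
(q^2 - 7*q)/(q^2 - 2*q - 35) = q/(q + 5)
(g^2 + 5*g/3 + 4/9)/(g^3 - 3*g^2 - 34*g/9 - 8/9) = (3*g + 4)/(3*g^2 - 10*g - 8)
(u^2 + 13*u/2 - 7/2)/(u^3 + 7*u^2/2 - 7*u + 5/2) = (u + 7)/(u^2 + 4*u - 5)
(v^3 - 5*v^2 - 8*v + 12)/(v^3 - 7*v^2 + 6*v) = (v + 2)/v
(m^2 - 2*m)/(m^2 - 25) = m*(m - 2)/(m^2 - 25)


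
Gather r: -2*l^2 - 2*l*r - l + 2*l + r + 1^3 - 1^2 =-2*l^2 + l + r*(1 - 2*l)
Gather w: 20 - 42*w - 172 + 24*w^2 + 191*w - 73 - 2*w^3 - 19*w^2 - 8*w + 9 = -2*w^3 + 5*w^2 + 141*w - 216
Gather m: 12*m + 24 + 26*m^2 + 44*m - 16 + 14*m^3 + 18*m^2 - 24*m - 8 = 14*m^3 + 44*m^2 + 32*m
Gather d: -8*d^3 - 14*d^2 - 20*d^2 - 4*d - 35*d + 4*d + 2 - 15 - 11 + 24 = -8*d^3 - 34*d^2 - 35*d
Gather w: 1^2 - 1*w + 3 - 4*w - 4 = -5*w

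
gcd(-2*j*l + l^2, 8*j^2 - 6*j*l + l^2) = 2*j - l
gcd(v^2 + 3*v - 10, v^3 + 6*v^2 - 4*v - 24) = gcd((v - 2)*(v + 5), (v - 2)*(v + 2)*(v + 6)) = v - 2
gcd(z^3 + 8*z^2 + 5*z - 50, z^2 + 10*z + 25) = z^2 + 10*z + 25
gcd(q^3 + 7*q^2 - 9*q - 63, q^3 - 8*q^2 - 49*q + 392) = q + 7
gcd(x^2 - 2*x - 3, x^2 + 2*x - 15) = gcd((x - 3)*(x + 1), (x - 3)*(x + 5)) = x - 3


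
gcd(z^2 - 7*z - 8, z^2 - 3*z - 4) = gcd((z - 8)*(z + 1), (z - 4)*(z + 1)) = z + 1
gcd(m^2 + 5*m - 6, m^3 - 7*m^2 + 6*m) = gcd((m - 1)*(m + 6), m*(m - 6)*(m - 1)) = m - 1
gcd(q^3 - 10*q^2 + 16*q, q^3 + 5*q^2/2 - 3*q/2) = q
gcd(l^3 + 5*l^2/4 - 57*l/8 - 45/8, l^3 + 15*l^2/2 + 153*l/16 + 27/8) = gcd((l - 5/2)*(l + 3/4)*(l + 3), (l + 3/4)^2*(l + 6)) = l + 3/4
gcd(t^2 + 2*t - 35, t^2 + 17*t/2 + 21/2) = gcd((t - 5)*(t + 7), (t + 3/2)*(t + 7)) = t + 7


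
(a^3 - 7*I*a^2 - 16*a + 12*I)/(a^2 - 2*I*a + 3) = (a^2 - 4*I*a - 4)/(a + I)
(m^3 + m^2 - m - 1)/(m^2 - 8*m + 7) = (m^2 + 2*m + 1)/(m - 7)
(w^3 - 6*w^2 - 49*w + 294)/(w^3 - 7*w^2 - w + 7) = (w^2 + w - 42)/(w^2 - 1)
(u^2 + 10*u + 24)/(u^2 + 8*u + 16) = (u + 6)/(u + 4)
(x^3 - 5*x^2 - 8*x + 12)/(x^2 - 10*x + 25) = (x^3 - 5*x^2 - 8*x + 12)/(x^2 - 10*x + 25)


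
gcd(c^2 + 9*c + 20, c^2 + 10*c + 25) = c + 5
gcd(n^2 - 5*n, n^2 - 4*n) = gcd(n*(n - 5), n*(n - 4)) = n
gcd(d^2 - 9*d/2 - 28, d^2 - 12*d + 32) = d - 8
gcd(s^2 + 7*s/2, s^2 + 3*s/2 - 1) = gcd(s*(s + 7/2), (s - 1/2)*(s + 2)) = 1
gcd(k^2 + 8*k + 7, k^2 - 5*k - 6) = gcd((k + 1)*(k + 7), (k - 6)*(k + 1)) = k + 1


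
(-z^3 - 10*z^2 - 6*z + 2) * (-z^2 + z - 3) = z^5 + 9*z^4 - z^3 + 22*z^2 + 20*z - 6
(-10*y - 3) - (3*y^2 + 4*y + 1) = -3*y^2 - 14*y - 4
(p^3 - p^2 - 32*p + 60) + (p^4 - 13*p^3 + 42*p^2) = p^4 - 12*p^3 + 41*p^2 - 32*p + 60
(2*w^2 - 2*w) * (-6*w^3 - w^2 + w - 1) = -12*w^5 + 10*w^4 + 4*w^3 - 4*w^2 + 2*w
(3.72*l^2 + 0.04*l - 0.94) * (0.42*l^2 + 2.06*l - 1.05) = 1.5624*l^4 + 7.68*l^3 - 4.2184*l^2 - 1.9784*l + 0.987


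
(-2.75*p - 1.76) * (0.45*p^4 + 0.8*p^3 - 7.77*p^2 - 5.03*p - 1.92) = -1.2375*p^5 - 2.992*p^4 + 19.9595*p^3 + 27.5077*p^2 + 14.1328*p + 3.3792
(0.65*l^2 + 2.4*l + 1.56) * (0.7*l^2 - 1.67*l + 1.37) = 0.455*l^4 + 0.5945*l^3 - 2.0255*l^2 + 0.6828*l + 2.1372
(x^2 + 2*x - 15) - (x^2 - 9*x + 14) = 11*x - 29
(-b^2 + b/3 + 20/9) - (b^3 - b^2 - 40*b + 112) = -b^3 + 121*b/3 - 988/9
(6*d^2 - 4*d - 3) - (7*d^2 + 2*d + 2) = -d^2 - 6*d - 5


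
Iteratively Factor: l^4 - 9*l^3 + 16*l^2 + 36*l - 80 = (l - 4)*(l^3 - 5*l^2 - 4*l + 20) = (l - 4)*(l - 2)*(l^2 - 3*l - 10) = (l - 4)*(l - 2)*(l + 2)*(l - 5)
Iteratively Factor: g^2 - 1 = (g + 1)*(g - 1)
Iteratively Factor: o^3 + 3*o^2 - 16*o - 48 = (o + 3)*(o^2 - 16) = (o - 4)*(o + 3)*(o + 4)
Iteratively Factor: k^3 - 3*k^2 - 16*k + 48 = (k - 4)*(k^2 + k - 12) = (k - 4)*(k + 4)*(k - 3)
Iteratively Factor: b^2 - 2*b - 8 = (b - 4)*(b + 2)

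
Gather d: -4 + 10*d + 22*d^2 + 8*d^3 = 8*d^3 + 22*d^2 + 10*d - 4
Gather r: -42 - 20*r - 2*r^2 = -2*r^2 - 20*r - 42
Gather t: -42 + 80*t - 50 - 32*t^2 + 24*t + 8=-32*t^2 + 104*t - 84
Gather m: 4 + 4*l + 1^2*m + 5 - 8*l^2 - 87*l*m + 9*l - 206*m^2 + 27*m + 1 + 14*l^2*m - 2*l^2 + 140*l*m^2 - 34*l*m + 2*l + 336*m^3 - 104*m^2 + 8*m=-10*l^2 + 15*l + 336*m^3 + m^2*(140*l - 310) + m*(14*l^2 - 121*l + 36) + 10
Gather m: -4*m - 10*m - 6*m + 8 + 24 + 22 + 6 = 60 - 20*m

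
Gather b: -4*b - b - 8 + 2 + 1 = -5*b - 5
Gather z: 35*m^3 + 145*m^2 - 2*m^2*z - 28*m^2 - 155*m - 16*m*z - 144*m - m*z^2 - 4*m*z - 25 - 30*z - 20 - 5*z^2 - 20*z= 35*m^3 + 117*m^2 - 299*m + z^2*(-m - 5) + z*(-2*m^2 - 20*m - 50) - 45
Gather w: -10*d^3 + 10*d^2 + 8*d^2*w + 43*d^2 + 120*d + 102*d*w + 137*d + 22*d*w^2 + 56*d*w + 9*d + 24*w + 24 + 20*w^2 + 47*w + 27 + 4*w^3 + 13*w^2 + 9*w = -10*d^3 + 53*d^2 + 266*d + 4*w^3 + w^2*(22*d + 33) + w*(8*d^2 + 158*d + 80) + 51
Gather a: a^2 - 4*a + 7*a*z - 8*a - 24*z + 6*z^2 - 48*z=a^2 + a*(7*z - 12) + 6*z^2 - 72*z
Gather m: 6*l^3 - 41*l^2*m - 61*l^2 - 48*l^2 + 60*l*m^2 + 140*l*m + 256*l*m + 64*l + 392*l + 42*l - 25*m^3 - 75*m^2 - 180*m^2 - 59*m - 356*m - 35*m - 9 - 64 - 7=6*l^3 - 109*l^2 + 498*l - 25*m^3 + m^2*(60*l - 255) + m*(-41*l^2 + 396*l - 450) - 80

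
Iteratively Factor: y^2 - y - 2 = (y + 1)*(y - 2)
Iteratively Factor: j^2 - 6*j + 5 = (j - 1)*(j - 5)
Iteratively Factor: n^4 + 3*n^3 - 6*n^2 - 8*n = (n + 1)*(n^3 + 2*n^2 - 8*n) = (n + 1)*(n + 4)*(n^2 - 2*n) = n*(n + 1)*(n + 4)*(n - 2)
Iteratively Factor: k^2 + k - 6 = (k + 3)*(k - 2)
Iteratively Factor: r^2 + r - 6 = (r + 3)*(r - 2)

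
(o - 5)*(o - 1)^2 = o^3 - 7*o^2 + 11*o - 5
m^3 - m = m*(m - 1)*(m + 1)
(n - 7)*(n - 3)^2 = n^3 - 13*n^2 + 51*n - 63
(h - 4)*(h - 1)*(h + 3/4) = h^3 - 17*h^2/4 + h/4 + 3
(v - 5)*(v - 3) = v^2 - 8*v + 15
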